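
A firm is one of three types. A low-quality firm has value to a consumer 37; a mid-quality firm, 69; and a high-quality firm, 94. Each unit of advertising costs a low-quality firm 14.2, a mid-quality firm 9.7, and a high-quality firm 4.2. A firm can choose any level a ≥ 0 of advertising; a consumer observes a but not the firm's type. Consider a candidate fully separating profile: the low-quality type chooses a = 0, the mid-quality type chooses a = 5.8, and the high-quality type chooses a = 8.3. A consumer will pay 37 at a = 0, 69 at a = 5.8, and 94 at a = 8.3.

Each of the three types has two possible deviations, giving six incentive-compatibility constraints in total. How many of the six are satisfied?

4

Low-quality (own payoff 37): to a=5.8 gives 69 − 14.2×5.8 = -13.36 → no gain ✓; to a=8.3 gives 94 − 14.2×8.3 = -23.86 → no gain ✓.
High-quality (own payoff 94 − 4.2×8.3 = 59.14): to a=0 gives 37 → no gain ✓; to a=5.8 gives 69 − 4.2×5.8 = 44.64 → no gain ✓.
Mid-quality (own payoff 69 − 9.7×5.8 = 12.74): to a=0 gives 37 → profitable ✗; to a=8.3 gives 94 − 9.7×8.3 = 13.49 → profitable ✗.
4 of the 6 constraints hold; not an equilibrium.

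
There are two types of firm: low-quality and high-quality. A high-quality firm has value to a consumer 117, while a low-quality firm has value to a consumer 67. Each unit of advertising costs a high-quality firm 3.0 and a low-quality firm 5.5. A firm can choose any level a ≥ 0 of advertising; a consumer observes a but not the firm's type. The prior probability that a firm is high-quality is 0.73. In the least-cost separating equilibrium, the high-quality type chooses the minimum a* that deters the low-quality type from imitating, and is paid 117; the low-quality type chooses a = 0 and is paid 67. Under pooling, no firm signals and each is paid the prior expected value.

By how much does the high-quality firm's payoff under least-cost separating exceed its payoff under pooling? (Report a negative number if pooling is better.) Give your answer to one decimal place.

Least-cost separating signal: a* solves 67 = 117 − 5.5·a*, so a* = (117 − 67)/5.5 ≈ 9.0909.
High-quality type's separating payoff: 117 − 3.0 × a* = 117 − 3.0 × (117 − 67)/5.5 = 117 − 150/5.5 ≈ 89.727.
Pooling payoff: 0.73 × 117 + 0.27 × 67 = 103.5.
Difference: 89.727 − 103.5 = -13.773, i.e. -13.8 to one decimal place.
The high-quality type would prefer the pooling outcome.

-13.8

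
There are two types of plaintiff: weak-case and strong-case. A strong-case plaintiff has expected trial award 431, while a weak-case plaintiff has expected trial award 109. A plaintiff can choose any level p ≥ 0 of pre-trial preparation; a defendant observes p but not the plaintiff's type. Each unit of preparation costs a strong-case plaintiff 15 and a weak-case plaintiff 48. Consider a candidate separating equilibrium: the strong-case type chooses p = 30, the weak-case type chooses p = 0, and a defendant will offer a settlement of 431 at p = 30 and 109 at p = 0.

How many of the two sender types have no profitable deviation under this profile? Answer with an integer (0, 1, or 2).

Strong-case type: signal → 431 − 15 × 30 = -19; deviate to 0 → 109. IC fails (-19 < 109).
Weak-case type: stay at 0 → 109; mimic → 431 − 48 × 30 = -1009. IC holds (109 ≥ -1009).
1 of 2 constraints hold, so this profile is not an equilibrium.

1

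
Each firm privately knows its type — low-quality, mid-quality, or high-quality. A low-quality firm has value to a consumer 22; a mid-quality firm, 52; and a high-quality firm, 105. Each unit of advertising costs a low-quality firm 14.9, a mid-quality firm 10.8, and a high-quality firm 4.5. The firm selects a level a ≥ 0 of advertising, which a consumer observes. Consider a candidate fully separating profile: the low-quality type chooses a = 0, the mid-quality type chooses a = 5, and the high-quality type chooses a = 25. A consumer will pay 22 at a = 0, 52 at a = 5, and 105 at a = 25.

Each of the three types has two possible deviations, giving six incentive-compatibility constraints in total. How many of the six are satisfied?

3

High-quality (own payoff 105 − 4.5×25 = -7.5): to a=0 gives 22 → profitable ✗; to a=5 gives 52 − 4.5×5 = 29.5 → profitable ✗.
Low-quality (own payoff 22): to a=5 gives 52 − 14.9×5 = -22.5 → no gain ✓; to a=25 gives 105 − 14.9×25 = -267.5 → no gain ✓.
Mid-quality (own payoff 52 − 10.8×5 = -2): to a=0 gives 22 → profitable ✗; to a=25 gives 105 − 10.8×25 = -165 → no gain ✓.
3 of the 6 constraints hold; not an equilibrium.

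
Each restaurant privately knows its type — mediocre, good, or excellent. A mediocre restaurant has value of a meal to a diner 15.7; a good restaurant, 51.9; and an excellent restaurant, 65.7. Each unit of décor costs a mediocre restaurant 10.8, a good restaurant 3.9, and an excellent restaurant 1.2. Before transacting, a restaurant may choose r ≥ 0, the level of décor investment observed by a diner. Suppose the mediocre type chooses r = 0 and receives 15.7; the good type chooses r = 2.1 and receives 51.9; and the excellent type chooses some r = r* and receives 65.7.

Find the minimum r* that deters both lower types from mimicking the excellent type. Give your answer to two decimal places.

Mediocre type (on-path payoff 15.7) won't mimic when 15.7 ≥ 65.7 − 10.8·r*, i.e. r* ≥ 4.63.
Good type (on-path payoff 51.9 − 3.9×2.1 = 43.71) won't mimic when 43.71 ≥ 65.7 − 3.9·r*, i.e. r* ≥ 5.64.
Both must hold, so r* = max(4.63, 5.64) = 5.64. The good type's constraint binds.

5.64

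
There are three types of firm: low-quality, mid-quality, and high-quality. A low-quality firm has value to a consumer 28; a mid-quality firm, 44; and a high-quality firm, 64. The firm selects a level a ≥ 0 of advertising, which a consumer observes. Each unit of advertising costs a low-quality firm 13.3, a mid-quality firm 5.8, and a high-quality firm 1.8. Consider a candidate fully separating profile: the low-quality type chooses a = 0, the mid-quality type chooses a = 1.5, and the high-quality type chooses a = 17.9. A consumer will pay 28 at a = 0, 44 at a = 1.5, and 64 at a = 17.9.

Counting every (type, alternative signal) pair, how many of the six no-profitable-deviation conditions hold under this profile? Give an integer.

5

High-quality (own payoff 64 − 1.8×17.9 = 31.78): to a=0 gives 28 → no gain ✓; to a=1.5 gives 44 − 1.8×1.5 = 41.3 → profitable ✗.
Low-quality (own payoff 28): to a=1.5 gives 44 − 13.3×1.5 = 24.05 → no gain ✓; to a=17.9 gives 64 − 13.3×17.9 = -174.07 → no gain ✓.
Mid-quality (own payoff 44 − 5.8×1.5 = 35.3): to a=0 gives 28 → no gain ✓; to a=17.9 gives 64 − 5.8×17.9 = -39.82 → no gain ✓.
5 of the 6 constraints hold; not an equilibrium.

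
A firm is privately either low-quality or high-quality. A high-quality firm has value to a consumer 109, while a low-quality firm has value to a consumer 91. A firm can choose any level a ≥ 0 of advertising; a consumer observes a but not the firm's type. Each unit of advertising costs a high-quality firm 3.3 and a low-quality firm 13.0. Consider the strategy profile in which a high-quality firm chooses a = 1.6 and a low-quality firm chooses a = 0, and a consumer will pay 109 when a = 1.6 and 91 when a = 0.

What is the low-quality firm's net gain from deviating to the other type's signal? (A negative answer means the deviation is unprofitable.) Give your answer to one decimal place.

-2.8

Playing a = 0 the low-quality firm receives 91.
Deviating to a = 1.6 brings payment 109 at cost 13.0 × 1.6 = 20.8, netting 88.2.
Gain from deviating: 88.2 − 91 = -2.8.
The gain is negative, so the low-quality type's incentive-compatibility constraint is satisfied.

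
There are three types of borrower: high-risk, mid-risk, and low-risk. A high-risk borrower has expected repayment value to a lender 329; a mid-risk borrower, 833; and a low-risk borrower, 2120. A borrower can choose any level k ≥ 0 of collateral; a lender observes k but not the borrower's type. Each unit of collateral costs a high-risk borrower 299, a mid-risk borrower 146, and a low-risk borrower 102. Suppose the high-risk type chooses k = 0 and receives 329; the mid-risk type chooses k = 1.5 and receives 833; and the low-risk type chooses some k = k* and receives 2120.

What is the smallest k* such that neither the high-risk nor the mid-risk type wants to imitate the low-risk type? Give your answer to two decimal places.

10.32

High-risk type (on-path payoff 329) won't mimic when 329 ≥ 2120 − 299·k*, i.e. k* ≥ 5.99.
Mid-risk type (on-path payoff 833 − 146×1.5 = 614) won't mimic when 614 ≥ 2120 − 146·k*, i.e. k* ≥ 10.32.
Both must hold, so k* = max(5.99, 10.32) = 10.32. The mid-risk type's constraint binds.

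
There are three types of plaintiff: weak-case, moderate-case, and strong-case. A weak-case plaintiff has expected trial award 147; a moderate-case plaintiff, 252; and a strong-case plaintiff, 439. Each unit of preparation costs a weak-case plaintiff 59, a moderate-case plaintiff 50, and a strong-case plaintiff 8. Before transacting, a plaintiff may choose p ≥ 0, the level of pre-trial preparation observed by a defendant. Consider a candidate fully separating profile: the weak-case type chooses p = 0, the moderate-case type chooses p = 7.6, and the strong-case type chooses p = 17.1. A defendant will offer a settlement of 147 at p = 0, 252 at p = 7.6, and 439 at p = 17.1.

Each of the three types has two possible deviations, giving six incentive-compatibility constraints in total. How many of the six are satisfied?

5

Weak-case (own payoff 147): to p=7.6 gives 252 − 59×7.6 = -196.4 → no gain ✓; to p=17.1 gives 439 − 59×17.1 = -569.9 → no gain ✓.
Strong-case (own payoff 439 − 8×17.1 = 302.2): to p=0 gives 147 → no gain ✓; to p=7.6 gives 252 − 8×7.6 = 191.2 → no gain ✓.
Moderate-case (own payoff 252 − 50×7.6 = -128): to p=0 gives 147 → profitable ✗; to p=17.1 gives 439 − 50×17.1 = -416 → no gain ✓.
5 of the 6 constraints hold; not an equilibrium.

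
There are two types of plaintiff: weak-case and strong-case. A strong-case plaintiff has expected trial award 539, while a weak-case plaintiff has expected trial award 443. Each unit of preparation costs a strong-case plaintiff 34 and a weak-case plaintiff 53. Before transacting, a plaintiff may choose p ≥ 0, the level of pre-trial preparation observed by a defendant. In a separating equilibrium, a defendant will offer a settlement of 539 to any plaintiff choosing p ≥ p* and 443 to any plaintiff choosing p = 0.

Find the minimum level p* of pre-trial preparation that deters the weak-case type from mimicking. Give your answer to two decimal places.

1.81

A weak-case plaintiff choosing p = 0 receives 443.
Imitating at p* instead would pay 539 at cost 53·p*, netting 539 − 53·p*.
Indifference: 443 = 539 − 53·p*, so p* = (539 − 443) / 53 ≈ 1.81.
This is the weak-case type's binding incentive-compatibility constraint; any p ≥ 1.81 sustains separation on that side.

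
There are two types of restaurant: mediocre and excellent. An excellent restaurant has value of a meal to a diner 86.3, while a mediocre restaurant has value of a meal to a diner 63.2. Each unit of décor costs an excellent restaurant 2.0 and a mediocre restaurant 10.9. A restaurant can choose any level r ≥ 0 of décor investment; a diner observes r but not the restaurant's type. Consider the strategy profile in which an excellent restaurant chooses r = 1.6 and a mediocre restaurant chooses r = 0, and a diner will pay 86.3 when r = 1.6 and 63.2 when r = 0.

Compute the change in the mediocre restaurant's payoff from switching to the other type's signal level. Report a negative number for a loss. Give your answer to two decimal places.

5.66

Playing r = 0 the mediocre restaurant receives 63.2.
Deviating to r = 1.6 brings payment 86.3 at cost 10.9 × 1.6 = 17.44, netting 68.86.
Gain from deviating: 68.86 − 63.2 = 5.66.
The gain is positive, so the mediocre type's incentive-compatibility constraint is violated — this profile is not a separating equilibrium.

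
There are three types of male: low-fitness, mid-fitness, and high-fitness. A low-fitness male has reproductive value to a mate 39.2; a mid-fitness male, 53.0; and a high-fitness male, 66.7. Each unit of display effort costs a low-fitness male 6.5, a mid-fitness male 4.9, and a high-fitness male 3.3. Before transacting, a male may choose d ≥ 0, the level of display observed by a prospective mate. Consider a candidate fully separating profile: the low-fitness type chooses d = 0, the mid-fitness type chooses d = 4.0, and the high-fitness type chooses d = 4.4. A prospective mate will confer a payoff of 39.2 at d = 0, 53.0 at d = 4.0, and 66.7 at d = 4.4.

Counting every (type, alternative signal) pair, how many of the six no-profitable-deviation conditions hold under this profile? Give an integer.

4

High-fitness (own payoff 66.7 − 3.3×4.4 = 52.18): to d=0 gives 39.2 → no gain ✓; to d=4.0 gives 53.0 − 3.3×4.0 = 39.8 → no gain ✓.
Mid-fitness (own payoff 53.0 − 4.9×4.0 = 33.4): to d=0 gives 39.2 → profitable ✗; to d=4.4 gives 66.7 − 4.9×4.4 = 45.14 → profitable ✗.
Low-fitness (own payoff 39.2): to d=4.0 gives 53.0 − 6.5×4.0 = 27 → no gain ✓; to d=4.4 gives 66.7 − 6.5×4.4 = 38.1 → no gain ✓.
4 of the 6 constraints hold; not an equilibrium.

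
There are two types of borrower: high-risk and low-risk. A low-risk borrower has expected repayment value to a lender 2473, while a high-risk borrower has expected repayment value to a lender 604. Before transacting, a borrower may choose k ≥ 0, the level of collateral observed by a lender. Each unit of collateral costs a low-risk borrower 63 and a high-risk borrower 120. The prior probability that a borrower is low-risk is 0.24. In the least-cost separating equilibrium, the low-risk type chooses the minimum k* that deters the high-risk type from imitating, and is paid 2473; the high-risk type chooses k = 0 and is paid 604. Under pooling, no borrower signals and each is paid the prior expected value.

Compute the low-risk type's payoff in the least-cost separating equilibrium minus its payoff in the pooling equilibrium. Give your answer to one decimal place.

439.2

Least-cost separating signal: k* solves 604 = 2473 − 120·k*, so k* = (2473 − 604)/120 = 15.575.
Low-risk type's separating payoff: 2473 − 63 × k* = 2473 − 63 × (2473 − 604)/120 = 2473 − 117747/120 = 1491.775.
Pooling payoff: 0.24 × 2473 + 0.76 × 604 = 1052.56.
Difference: 1491.775 − 1052.56 = 439.215, i.e. 439.2 to one decimal place.
The low-risk type prefers to separate.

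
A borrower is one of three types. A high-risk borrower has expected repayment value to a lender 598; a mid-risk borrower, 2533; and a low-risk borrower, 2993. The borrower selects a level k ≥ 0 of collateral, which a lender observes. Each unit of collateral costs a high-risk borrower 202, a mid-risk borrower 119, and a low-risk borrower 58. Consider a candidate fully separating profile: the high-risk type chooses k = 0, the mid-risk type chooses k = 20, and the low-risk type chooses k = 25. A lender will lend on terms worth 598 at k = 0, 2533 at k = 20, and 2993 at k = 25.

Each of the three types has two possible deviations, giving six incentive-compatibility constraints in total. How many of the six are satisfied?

5

High-risk (own payoff 598): to k=20 gives 2533 − 202×20 = -1507 → no gain ✓; to k=25 gives 2993 − 202×25 = -2057 → no gain ✓.
Mid-risk (own payoff 2533 − 119×20 = 153): to k=0 gives 598 → profitable ✗; to k=25 gives 2993 − 119×25 = 18 → no gain ✓.
Low-risk (own payoff 2993 − 58×25 = 1543): to k=0 gives 598 → no gain ✓; to k=20 gives 2533 − 58×20 = 1373 → no gain ✓.
5 of the 6 constraints hold; not an equilibrium.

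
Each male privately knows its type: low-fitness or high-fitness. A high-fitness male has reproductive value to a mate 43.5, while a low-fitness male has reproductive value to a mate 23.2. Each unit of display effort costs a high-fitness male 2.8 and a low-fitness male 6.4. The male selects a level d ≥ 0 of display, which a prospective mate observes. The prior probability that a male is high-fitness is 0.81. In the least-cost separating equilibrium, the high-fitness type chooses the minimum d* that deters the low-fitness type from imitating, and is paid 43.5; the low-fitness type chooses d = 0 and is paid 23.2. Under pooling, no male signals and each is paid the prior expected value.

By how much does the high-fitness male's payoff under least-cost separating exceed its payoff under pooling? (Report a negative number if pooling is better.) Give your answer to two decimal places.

-5.02

Least-cost separating signal: d* solves 23.2 = 43.5 − 6.4·d*, so d* = (43.5 − 23.2)/6.4 ≈ 3.1719.
High-fitness type's separating payoff: 43.5 − 2.8 × d* = 43.5 − 2.8 × (43.5 − 23.2)/6.4 = 43.5 − 56.84/6.4 ≈ 34.6188.
Pooling payoff: 0.81 × 43.5 + 0.19 × 23.2 = 39.643.
Difference: 34.6188 − 39.643 = -5.0242, i.e. -5.02 to two decimal places.
The high-fitness type would prefer the pooling outcome.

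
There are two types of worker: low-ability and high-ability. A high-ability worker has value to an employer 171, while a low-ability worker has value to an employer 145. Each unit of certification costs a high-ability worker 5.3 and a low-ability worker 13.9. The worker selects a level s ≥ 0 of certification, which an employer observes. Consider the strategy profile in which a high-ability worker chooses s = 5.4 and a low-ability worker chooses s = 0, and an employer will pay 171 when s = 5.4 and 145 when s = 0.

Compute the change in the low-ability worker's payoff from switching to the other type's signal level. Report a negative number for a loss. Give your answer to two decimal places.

Playing s = 0 the low-ability worker receives 145.
Deviating to s = 5.4 brings payment 171 at cost 13.9 × 5.4 = 75.06, netting 95.94.
Gain from deviating: 95.94 − 145 = -49.06.
The gain is negative, so the low-ability type's incentive-compatibility constraint is satisfied.

-49.06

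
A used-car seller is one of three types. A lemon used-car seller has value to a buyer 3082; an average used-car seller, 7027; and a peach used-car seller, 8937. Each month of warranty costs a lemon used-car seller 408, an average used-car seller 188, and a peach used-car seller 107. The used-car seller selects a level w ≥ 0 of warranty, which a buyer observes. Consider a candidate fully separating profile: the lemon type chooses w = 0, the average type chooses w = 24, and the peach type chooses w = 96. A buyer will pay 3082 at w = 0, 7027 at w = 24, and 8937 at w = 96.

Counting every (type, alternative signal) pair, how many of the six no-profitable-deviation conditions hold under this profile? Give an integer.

3

Lemon (own payoff 3082): to w=24 gives 7027 − 408×24 = -2765 → no gain ✓; to w=96 gives 8937 − 408×96 = -30231 → no gain ✓.
Average (own payoff 7027 − 188×24 = 2515): to w=0 gives 3082 → profitable ✗; to w=96 gives 8937 − 188×96 = -9111 → no gain ✓.
Peach (own payoff 8937 − 107×96 = -1335): to w=0 gives 3082 → profitable ✗; to w=24 gives 7027 − 107×24 = 4459 → profitable ✗.
3 of the 6 constraints hold; not an equilibrium.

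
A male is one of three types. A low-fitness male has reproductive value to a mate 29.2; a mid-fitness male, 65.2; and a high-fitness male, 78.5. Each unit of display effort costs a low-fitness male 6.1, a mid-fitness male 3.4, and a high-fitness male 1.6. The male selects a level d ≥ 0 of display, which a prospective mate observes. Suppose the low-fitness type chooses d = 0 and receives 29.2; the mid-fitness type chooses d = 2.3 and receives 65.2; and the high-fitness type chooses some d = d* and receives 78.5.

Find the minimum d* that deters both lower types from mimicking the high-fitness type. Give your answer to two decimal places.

Mid-fitness type (on-path payoff 65.2 − 3.4×2.3 = 57.38) won't mimic when 57.38 ≥ 78.5 − 3.4·d*, i.e. d* ≥ 6.21.
Low-fitness type (on-path payoff 29.2) won't mimic when 29.2 ≥ 78.5 − 6.1·d*, i.e. d* ≥ 8.08.
Both must hold, so d* = max(8.08, 6.21) = 8.08. The low-fitness type's constraint binds.

8.08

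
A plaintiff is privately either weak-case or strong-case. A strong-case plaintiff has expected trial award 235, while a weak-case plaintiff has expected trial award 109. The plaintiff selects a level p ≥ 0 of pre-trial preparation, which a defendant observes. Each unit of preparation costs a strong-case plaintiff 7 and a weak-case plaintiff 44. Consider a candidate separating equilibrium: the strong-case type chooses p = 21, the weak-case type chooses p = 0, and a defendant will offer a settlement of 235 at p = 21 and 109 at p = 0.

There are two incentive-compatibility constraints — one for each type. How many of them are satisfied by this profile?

Strong-case type: signal → 235 − 7 × 21 = 88; deviate to 0 → 109. IC fails (88 < 109).
Weak-case type: stay at 0 → 109; mimic → 235 − 44 × 21 = -689. IC holds (109 ≥ -689).
1 of 2 constraints hold, so this profile is not an equilibrium.

1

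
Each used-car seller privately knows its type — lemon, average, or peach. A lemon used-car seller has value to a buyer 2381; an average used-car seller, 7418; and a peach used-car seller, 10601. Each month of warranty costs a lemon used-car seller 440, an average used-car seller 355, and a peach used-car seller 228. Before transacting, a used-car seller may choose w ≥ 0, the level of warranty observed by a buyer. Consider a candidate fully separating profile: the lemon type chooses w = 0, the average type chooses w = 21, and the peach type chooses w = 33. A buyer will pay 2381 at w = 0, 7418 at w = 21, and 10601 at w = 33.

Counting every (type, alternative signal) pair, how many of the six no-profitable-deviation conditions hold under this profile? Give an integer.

Peach (own payoff 10601 − 228×33 = 3077): to w=0 gives 2381 → no gain ✓; to w=21 gives 7418 − 228×21 = 2630 → no gain ✓.
Average (own payoff 7418 − 355×21 = -37): to w=0 gives 2381 → profitable ✗; to w=33 gives 10601 − 355×33 = -1114 → no gain ✓.
Lemon (own payoff 2381): to w=21 gives 7418 − 440×21 = -1822 → no gain ✓; to w=33 gives 10601 − 440×33 = -3919 → no gain ✓.
5 of the 6 constraints hold; not an equilibrium.

5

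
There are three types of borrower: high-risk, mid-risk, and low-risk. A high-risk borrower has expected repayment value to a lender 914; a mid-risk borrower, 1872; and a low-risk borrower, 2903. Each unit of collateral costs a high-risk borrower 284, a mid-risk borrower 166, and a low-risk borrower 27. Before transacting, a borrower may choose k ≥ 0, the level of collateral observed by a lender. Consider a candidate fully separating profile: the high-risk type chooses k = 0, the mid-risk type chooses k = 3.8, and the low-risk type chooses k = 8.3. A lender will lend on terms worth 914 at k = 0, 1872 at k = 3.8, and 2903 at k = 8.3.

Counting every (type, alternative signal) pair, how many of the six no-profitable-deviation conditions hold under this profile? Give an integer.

High-risk (own payoff 914): to k=3.8 gives 1872 − 284×3.8 = 792.8 → no gain ✓; to k=8.3 gives 2903 − 284×8.3 = 545.8 → no gain ✓.
Mid-risk (own payoff 1872 − 166×3.8 = 1241.2): to k=0 gives 914 → no gain ✓; to k=8.3 gives 2903 − 166×8.3 = 1525.2 → profitable ✗.
Low-risk (own payoff 2903 − 27×8.3 = 2678.9): to k=0 gives 914 → no gain ✓; to k=3.8 gives 1872 − 27×3.8 = 1769.4 → no gain ✓.
5 of the 6 constraints hold; not an equilibrium.

5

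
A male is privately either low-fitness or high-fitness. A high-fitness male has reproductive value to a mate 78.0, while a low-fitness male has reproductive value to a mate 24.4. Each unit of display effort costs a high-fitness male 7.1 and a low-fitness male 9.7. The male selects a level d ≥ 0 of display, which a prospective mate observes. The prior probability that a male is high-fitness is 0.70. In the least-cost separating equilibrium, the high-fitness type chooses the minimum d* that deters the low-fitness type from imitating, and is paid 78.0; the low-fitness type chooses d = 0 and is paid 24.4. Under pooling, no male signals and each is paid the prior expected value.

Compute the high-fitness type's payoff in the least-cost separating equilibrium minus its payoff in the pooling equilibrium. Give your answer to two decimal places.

Least-cost separating signal: d* solves 24.4 = 78.0 − 9.7·d*, so d* = (78.0 − 24.4)/9.7 ≈ 5.5258.
High-fitness type's separating payoff: 78.0 − 7.1 × d* = 78.0 − 7.1 × (78.0 − 24.4)/9.7 = 78.0 − 380.56/9.7 ≈ 38.7670.
Pooling payoff: 0.70 × 78.0 + 0.30 × 24.4 = 61.92.
Difference: 38.7670 − 61.92 = -23.153, i.e. -23.15 to two decimal places.
The high-fitness type would prefer the pooling outcome.

-23.15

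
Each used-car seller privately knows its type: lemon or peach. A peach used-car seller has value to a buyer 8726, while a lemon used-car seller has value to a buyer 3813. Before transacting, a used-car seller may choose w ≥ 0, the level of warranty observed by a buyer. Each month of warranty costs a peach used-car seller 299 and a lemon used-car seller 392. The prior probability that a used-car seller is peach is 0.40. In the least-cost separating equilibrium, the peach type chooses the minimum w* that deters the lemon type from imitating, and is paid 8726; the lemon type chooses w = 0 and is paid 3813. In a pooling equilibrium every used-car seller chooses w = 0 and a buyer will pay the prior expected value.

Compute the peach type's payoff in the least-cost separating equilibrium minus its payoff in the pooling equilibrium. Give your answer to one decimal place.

-799.6

Least-cost separating signal: w* solves 3813 = 8726 − 392·w*, so w* = (8726 − 3813)/392 ≈ 12.5332.
Peach type's separating payoff: 8726 − 299 × w* = 8726 − 299 × (8726 − 3813)/392 = 8726 − 1468987/392 ≈ 4978.584.
Pooling payoff: 0.40 × 8726 + 0.60 × 3813 = 5778.2.
Difference: 4978.584 − 5778.2 = -799.616, i.e. -799.6 to one decimal place.
The peach type would prefer the pooling outcome.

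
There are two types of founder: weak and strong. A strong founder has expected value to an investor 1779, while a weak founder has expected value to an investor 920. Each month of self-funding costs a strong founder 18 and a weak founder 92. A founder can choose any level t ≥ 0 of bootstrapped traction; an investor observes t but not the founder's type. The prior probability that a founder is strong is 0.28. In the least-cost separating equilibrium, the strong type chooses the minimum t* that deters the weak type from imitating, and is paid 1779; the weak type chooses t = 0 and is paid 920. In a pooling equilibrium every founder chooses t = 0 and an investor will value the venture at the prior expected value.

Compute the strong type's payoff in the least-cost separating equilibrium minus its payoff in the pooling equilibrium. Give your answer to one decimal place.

Least-cost separating signal: t* solves 920 = 1779 − 92·t*, so t* = (1779 − 920)/92 ≈ 9.3370.
Strong type's separating payoff: 1779 − 18 × t* = 1779 − 18 × (1779 − 920)/92 = 1779 − 15462/92 ≈ 1610.935.
Pooling payoff: 0.28 × 1779 + 0.72 × 920 = 1160.52.
Difference: 1610.935 − 1160.52 = 450.415, i.e. 450.4 to one decimal place.
The strong type prefers to separate.

450.4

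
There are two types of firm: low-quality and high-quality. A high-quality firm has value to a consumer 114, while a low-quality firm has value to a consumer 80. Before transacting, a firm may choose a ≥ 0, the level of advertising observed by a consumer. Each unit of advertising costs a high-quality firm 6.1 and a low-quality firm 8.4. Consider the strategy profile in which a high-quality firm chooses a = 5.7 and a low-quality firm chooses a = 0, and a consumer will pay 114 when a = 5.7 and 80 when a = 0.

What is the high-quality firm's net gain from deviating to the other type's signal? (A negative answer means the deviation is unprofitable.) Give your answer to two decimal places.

0.77

Playing a = 5.7 the high-quality firm receives 114 − 6.1 × 5.7 = 79.23.
Deviating to a = 0 yields 80 instead.
Gain from deviating: 80 − 79.23 = 0.77.
The gain is positive, so the high-quality type's incentive-compatibility constraint is violated — this profile is not a separating equilibrium.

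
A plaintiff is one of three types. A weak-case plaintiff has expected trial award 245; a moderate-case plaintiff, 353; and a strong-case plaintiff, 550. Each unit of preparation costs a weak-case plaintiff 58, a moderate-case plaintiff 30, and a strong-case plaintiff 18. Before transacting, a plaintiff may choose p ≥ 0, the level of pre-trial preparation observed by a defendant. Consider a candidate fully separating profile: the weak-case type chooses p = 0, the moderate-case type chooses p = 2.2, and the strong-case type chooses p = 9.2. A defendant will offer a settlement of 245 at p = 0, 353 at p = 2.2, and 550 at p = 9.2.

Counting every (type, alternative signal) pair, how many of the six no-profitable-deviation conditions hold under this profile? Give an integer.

6

Strong-case (own payoff 550 − 18×9.2 = 384.4): to p=0 gives 245 → no gain ✓; to p=2.2 gives 353 − 18×2.2 = 313.4 → no gain ✓.
Weak-case (own payoff 245): to p=2.2 gives 353 − 58×2.2 = 225.4 → no gain ✓; to p=9.2 gives 550 − 58×9.2 = 16.4 → no gain ✓.
Moderate-case (own payoff 353 − 30×2.2 = 287): to p=0 gives 245 → no gain ✓; to p=9.2 gives 550 − 30×9.2 = 274 → no gain ✓.
6 of the 6 constraints hold; this profile is a separating equilibrium.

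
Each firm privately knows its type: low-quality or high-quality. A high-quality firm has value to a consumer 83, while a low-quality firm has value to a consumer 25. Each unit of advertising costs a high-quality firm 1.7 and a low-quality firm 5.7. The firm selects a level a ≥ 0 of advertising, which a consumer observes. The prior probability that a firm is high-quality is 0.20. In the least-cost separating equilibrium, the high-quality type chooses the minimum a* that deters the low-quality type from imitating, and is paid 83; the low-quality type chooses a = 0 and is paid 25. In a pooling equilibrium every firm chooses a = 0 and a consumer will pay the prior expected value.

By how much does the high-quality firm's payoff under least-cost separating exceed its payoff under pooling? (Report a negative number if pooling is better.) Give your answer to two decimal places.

Least-cost separating signal: a* solves 25 = 83 − 5.7·a*, so a* = (83 − 25)/5.7 ≈ 10.1754.
High-quality type's separating payoff: 83 − 1.7 × a* = 83 − 1.7 × (83 − 25)/5.7 = 83 − 98.6/5.7 ≈ 65.7018.
Pooling payoff: 0.20 × 83 + 0.80 × 25 = 36.6.
Difference: 65.7018 − 36.6 = 29.1018, i.e. 29.10 to two decimal places.
The high-quality type prefers to separate.

29.10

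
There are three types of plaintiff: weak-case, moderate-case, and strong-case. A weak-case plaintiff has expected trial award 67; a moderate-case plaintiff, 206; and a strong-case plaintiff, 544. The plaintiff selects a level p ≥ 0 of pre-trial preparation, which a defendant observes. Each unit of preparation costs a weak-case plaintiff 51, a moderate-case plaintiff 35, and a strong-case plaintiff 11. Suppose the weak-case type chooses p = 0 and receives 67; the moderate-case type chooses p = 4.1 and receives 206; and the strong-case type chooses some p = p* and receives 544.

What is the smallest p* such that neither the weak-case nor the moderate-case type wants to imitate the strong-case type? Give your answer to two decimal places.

13.76

Weak-case type (on-path payoff 67) won't mimic when 67 ≥ 544 − 51·p*, i.e. p* ≥ 9.35.
Moderate-case type (on-path payoff 206 − 35×4.1 = 62.5) won't mimic when 62.5 ≥ 544 − 35·p*, i.e. p* ≥ 13.76.
Both must hold, so p* = max(9.35, 13.76) = 13.76. The moderate-case type's constraint binds.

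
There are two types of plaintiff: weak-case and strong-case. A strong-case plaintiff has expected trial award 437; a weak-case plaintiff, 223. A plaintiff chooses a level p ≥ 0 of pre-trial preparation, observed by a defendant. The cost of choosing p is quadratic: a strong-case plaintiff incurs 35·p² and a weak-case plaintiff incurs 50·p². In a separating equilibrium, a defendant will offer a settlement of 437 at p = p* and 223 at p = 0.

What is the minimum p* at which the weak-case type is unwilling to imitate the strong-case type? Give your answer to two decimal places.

2.07

The weak-case type at p = 0 receives 223; imitating at p* yields 437 − 50·p*².
Indifference: 223 = 437 − 50·p*², so p*² = (437 − 223) / 50 = 4.28.
p* = √4.28 ≈ 2.07.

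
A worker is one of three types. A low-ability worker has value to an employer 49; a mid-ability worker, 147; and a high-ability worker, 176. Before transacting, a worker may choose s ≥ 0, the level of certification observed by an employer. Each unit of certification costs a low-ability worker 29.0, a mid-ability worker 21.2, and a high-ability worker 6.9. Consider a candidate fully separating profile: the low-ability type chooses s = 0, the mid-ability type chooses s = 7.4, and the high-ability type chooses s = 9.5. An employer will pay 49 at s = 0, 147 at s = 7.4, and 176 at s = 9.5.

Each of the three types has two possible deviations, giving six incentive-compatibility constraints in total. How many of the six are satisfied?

High-ability (own payoff 176 − 6.9×9.5 = 110.45): to s=0 gives 49 → no gain ✓; to s=7.4 gives 147 − 6.9×7.4 = 95.94 → no gain ✓.
Low-ability (own payoff 49): to s=7.4 gives 147 − 29.0×7.4 = -67.6 → no gain ✓; to s=9.5 gives 176 − 29.0×9.5 = -99.5 → no gain ✓.
Mid-ability (own payoff 147 − 21.2×7.4 = -9.88): to s=0 gives 49 → profitable ✗; to s=9.5 gives 176 − 21.2×9.5 = -25.4 → no gain ✓.
5 of the 6 constraints hold; not an equilibrium.

5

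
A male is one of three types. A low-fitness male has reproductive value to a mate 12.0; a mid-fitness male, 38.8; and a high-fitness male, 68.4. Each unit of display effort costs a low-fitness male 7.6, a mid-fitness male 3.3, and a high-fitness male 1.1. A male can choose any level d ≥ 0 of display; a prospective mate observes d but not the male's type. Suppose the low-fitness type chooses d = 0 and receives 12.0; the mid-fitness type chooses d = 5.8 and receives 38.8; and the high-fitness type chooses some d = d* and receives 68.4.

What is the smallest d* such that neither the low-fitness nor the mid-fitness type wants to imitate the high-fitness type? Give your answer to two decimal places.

Low-fitness type (on-path payoff 12.0) won't mimic when 12.0 ≥ 68.4 − 7.6·d*, i.e. d* ≥ 7.42.
Mid-fitness type (on-path payoff 38.8 − 3.3×5.8 = 19.66) won't mimic when 19.66 ≥ 68.4 − 3.3·d*, i.e. d* ≥ 14.77.
Both must hold, so d* = max(7.42, 14.77) = 14.77. The mid-fitness type's constraint binds.

14.77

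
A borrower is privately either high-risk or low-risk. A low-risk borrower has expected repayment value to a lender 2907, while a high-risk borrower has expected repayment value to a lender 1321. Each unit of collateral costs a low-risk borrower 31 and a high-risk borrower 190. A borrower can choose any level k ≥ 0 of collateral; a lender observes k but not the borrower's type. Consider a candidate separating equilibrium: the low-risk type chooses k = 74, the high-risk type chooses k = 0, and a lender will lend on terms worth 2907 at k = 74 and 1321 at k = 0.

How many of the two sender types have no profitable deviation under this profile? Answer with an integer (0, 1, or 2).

1

High-risk type: stay at 0 → 1321; mimic → 2907 − 190 × 74 = -11153. IC holds (1321 ≥ -11153).
Low-risk type: signal → 2907 − 31 × 74 = 613; deviate to 0 → 1321. IC fails (613 < 1321).
1 of 2 constraints hold, so this profile is not an equilibrium.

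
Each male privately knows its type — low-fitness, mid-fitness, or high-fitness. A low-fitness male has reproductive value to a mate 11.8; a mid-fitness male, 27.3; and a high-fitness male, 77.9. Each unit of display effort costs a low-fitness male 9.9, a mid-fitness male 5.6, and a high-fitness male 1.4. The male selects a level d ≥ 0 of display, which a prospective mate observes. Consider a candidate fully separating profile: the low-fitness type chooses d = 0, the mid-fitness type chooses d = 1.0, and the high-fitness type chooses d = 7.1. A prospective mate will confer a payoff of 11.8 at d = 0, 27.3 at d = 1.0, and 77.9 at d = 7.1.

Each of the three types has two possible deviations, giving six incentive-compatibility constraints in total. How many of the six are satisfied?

4

Mid-fitness (own payoff 27.3 − 5.6×1.0 = 21.7): to d=0 gives 11.8 → no gain ✓; to d=7.1 gives 77.9 − 5.6×7.1 = 38.14 → profitable ✗.
High-fitness (own payoff 77.9 − 1.4×7.1 = 67.96): to d=0 gives 11.8 → no gain ✓; to d=1.0 gives 27.3 − 1.4×1.0 = 25.9 → no gain ✓.
Low-fitness (own payoff 11.8): to d=1.0 gives 27.3 − 9.9×1.0 = 17.4 → profitable ✗; to d=7.1 gives 77.9 − 9.9×7.1 = 7.61 → no gain ✓.
4 of the 6 constraints hold; not an equilibrium.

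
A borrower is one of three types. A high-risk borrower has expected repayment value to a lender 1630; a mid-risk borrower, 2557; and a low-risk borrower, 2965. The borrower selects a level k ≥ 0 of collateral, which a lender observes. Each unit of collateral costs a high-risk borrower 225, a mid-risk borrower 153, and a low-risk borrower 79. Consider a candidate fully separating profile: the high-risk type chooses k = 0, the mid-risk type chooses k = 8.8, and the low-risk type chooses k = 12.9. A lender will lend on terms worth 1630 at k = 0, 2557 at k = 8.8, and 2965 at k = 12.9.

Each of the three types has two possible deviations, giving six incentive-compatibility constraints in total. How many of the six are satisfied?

Low-risk (own payoff 2965 − 79×12.9 = 1945.9): to k=0 gives 1630 → no gain ✓; to k=8.8 gives 2557 − 79×8.8 = 1861.8 → no gain ✓.
High-risk (own payoff 1630): to k=8.8 gives 2557 − 225×8.8 = 577 → no gain ✓; to k=12.9 gives 2965 − 225×12.9 = 62.5 → no gain ✓.
Mid-risk (own payoff 2557 − 153×8.8 = 1210.6): to k=0 gives 1630 → profitable ✗; to k=12.9 gives 2965 − 153×12.9 = 991.3 → no gain ✓.
5 of the 6 constraints hold; not an equilibrium.

5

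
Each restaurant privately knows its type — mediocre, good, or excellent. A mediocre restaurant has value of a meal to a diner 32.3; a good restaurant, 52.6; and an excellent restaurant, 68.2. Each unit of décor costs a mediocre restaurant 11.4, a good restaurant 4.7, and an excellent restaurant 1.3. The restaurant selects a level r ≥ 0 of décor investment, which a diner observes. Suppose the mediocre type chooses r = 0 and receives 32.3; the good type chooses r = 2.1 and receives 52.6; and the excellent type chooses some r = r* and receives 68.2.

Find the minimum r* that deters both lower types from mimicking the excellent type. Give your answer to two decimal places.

Mediocre type (on-path payoff 32.3) won't mimic when 32.3 ≥ 68.2 − 11.4·r*, i.e. r* ≥ 3.15.
Good type (on-path payoff 52.6 − 4.7×2.1 = 42.73) won't mimic when 42.73 ≥ 68.2 − 4.7·r*, i.e. r* ≥ 5.42.
Both must hold, so r* = max(3.15, 5.42) = 5.42. The good type's constraint binds.

5.42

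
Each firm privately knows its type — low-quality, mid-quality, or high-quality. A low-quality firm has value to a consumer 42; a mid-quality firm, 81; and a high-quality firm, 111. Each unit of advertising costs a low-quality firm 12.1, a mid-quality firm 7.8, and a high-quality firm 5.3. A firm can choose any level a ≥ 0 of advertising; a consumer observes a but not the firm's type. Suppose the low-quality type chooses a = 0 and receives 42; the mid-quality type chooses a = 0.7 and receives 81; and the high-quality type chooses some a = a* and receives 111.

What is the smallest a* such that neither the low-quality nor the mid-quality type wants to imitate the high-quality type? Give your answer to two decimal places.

5.70

Mid-quality type (on-path payoff 81 − 7.8×0.7 = 75.54) won't mimic when 75.54 ≥ 111 − 7.8·a*, i.e. a* ≥ 4.55.
Low-quality type (on-path payoff 42) won't mimic when 42 ≥ 111 − 12.1·a*, i.e. a* ≥ 5.70.
Both must hold, so a* = max(5.70, 4.55) = 5.70. The low-quality type's constraint binds.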